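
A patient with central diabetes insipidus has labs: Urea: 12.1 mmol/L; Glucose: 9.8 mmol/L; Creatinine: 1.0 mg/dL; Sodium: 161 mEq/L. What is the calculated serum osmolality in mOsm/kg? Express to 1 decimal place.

Calculated osmolality = 2·Na + glucose + urea
= 2·161 + 9.8 + 12.1
= 322 + 9.80 + 12.10
= 343.9 mOsm/kg

343.9 mOsm/kg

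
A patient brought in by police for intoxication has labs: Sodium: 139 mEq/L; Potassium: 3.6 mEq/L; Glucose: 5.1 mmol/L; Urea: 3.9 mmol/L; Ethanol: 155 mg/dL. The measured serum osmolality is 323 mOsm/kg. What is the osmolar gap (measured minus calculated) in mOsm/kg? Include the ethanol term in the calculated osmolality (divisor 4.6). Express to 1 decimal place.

2.3 mOsm/kg

Calculated osmolality = 2·Na + glucose + urea + ethanol/4.6
= 2·139 + 5.1 + 3.9 + 155/4.6
= 278 + 5.10 + 3.90 + 33.70
= 320.7 mOsm/kg ≈ 320.7 mOsm/kg
Osmolar gap = measured − calculated = 323 − 320.7 = 2.3 mOsm/kg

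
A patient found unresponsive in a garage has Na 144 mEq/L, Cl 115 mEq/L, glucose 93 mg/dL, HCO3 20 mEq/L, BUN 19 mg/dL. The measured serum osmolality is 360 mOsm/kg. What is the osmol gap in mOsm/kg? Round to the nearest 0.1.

Calculated osmolality = 2·Na + glucose/18 + BUN/2.8
= 2·144 + 93/18 + 19/2.8
= 288 + 5.17 + 6.79
= 299.96 mOsm/kg ≈ 300.0 mOsm/kg
Osmolar gap = measured − calculated = 360 − 300.0 = 60.0 mOsm/kg

60.0 mOsm/kg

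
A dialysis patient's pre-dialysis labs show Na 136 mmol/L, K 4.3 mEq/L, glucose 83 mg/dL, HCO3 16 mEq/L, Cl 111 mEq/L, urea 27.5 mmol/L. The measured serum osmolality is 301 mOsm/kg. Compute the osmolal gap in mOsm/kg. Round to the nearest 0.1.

Calculated osmolality = 2·Na + glucose/18 + urea
= 2·136 + 83/18 + 27.5
= 272 + 4.61 + 27.50
= 304.11 mOsm/kg ≈ 304.1 mOsm/kg
Osmolar gap = measured − calculated = 301 − 304.1 = -3.1 mOsm/kg

-3.1 mOsm/kg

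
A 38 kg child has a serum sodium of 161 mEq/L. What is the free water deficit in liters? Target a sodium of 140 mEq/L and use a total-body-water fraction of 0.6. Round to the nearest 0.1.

3.4 L

TBW = 0.6 · 38 = 22.8 L
Free water deficit = TBW · (Na/140 − 1)
= 22.8 · (161/140 − 1)
= 22.8 · 0.15
= 3.42 L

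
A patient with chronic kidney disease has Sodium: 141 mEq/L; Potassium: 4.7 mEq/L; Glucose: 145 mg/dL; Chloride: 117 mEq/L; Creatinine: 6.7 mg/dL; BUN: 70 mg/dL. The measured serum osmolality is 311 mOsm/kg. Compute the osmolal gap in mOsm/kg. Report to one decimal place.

Calculated osmolality = 2·Na + glucose/18 + BUN/2.8
= 2·141 + 145/18 + 70/2.8
= 282 + 8.06 + 25
= 315.06 mOsm/kg ≈ 315.1 mOsm/kg
Osmolar gap = measured − calculated = 311 − 315.1 = -4.1 mOsm/kg

-4.1 mOsm/kg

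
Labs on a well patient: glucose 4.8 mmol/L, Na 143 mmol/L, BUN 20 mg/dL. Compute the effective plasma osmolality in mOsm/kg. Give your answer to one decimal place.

Effective osmolality excludes urea (freely permeant across cell membranes):
2·Na + glucose
= 2·143 + 4.8
= 286 + 4.8
= 290.8 mOsm/kg

290.8 mOsm/kg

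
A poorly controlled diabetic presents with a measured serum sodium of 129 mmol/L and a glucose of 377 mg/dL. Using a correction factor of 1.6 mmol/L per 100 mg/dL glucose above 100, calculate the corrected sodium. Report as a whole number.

133 mmol/L

Corrected Na = measured Na + 1.6 · (glucose − 100)/100
= 129 + 1.6 · (377 − 100)/100
= 129 + 4.4
= 133.4 mmol/L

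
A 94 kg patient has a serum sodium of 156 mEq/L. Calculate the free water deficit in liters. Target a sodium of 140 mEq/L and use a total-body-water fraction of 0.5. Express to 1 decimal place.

TBW = 0.5 · 94 = 47 L
Free water deficit = TBW · (Na/140 − 1)
= 47 · (156/140 − 1)
= 47 · 0.1143
= 5.37 L

5.4 L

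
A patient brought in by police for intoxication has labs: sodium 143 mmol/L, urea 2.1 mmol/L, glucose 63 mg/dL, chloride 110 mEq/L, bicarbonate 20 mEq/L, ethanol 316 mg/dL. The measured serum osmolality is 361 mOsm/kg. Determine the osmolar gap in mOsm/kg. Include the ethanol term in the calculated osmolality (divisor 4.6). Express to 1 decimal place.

Calculated osmolality = 2·Na + glucose/18 + urea + ethanol/4.6
= 2·143 + 63/18 + 2.1 + 316/4.6
= 286 + 3.50 + 2.10 + 68.70
= 360.3 mOsm/kg ≈ 360.3 mOsm/kg
Osmolar gap = measured − calculated = 361 − 360.3 = 0.7 mOsm/kg

0.7 mOsm/kg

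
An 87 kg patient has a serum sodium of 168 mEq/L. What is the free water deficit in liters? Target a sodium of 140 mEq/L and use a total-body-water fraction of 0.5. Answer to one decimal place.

8.7 L

TBW = 0.5 · 87 = 43.5 L
Free water deficit = TBW · (Na/140 − 1)
= 43.5 · (168/140 − 1)
= 43.5 · 0.2
= 8.7 L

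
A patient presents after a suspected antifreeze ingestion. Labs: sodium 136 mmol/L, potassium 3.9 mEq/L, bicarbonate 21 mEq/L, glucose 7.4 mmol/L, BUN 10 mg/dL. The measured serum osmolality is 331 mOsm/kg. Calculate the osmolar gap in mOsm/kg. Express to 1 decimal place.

48.0 mOsm/kg

Calculated osmolality = 2·Na + glucose + BUN/2.8
= 2·136 + 7.4 + 10/2.8
= 272 + 7.40 + 3.57
= 282.97 mOsm/kg ≈ 283.0 mOsm/kg
Osmolar gap = measured − calculated = 331 − 283.0 = 48.0 mOsm/kg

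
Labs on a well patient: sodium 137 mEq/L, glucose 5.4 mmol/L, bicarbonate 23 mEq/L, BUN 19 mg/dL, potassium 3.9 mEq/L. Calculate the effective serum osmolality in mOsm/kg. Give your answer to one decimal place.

Effective osmolality excludes urea (freely permeant across cell membranes):
2·Na + glucose
= 2·137 + 5.4
= 274 + 5.4
= 279.4 mOsm/kg

279.4 mOsm/kg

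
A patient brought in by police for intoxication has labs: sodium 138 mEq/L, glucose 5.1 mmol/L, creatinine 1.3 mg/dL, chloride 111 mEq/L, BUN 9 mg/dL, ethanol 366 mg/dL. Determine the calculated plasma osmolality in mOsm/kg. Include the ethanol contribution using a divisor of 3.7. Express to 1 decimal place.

Calculated osmolality = 2·Na + glucose + BUN/2.8 + ethanol/3.7
= 2·138 + 5.1 + 9/2.8 + 366/3.7
= 276 + 5.10 + 3.21 + 98.92
= 383.23 mOsm/kg

383.2 mOsm/kg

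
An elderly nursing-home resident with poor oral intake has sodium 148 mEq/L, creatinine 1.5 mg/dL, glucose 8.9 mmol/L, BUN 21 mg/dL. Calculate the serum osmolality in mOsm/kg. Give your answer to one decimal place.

312.4 mOsm/kg

Calculated osmolality = 2·Na + glucose + BUN/2.8
= 2·148 + 8.9 + 21/2.8
= 296 + 8.90 + 7.50
= 312.4 mOsm/kg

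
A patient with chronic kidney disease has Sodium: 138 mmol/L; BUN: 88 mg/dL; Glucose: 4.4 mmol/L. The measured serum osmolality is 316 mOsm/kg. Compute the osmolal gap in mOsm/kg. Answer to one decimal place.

4.2 mOsm/kg

Calculated osmolality = 2·Na + glucose + BUN/2.8
= 2·138 + 4.4 + 88/2.8
= 276 + 4.40 + 31.43
= 311.83 mOsm/kg ≈ 311.8 mOsm/kg
Osmolar gap = measured − calculated = 316 − 311.8 = 4.2 mOsm/kg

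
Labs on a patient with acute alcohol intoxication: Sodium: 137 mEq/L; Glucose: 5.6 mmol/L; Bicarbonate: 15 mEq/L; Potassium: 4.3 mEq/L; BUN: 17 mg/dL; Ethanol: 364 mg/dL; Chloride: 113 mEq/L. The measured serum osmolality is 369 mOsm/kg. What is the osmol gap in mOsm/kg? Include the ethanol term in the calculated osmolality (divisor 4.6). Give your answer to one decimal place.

4.2 mOsm/kg

Calculated osmolality = 2·Na + glucose + BUN/2.8 + ethanol/4.6
= 2·137 + 5.6 + 17/2.8 + 364/4.6
= 274 + 5.60 + 6.07 + 79.13
= 364.8 mOsm/kg ≈ 364.8 mOsm/kg
Osmolar gap = measured − calculated = 369 − 364.8 = 4.2 mOsm/kg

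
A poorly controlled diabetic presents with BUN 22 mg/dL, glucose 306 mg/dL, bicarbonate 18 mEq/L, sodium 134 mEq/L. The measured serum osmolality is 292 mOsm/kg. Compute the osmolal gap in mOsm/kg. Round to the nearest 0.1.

Calculated osmolality = 2·Na + glucose/18 + BUN/2.8
= 2·134 + 306/18 + 22/2.8
= 268 + 17 + 7.86
= 292.86 mOsm/kg ≈ 292.9 mOsm/kg
Osmolar gap = measured − calculated = 292 − 292.9 = -0.9 mOsm/kg

-0.9 mOsm/kg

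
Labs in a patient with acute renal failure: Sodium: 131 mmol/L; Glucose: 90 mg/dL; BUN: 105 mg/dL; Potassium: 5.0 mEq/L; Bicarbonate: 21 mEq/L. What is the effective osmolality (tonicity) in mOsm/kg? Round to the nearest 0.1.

Effective osmolality excludes urea (freely permeant across cell membranes):
2·Na + glucose/18
= 2·131 + 90/18
= 262 + 5
= 267 mOsm/kg

267.0 mOsm/kg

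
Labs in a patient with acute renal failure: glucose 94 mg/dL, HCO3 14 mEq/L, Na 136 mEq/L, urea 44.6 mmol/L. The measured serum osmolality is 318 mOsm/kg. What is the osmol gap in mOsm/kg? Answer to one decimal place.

-3.8 mOsm/kg

Calculated osmolality = 2·Na + glucose/18 + urea
= 2·136 + 94/18 + 44.6
= 272 + 5.22 + 44.60
= 321.82 mOsm/kg ≈ 321.8 mOsm/kg
Osmolar gap = measured − calculated = 318 − 321.8 = -3.8 mOsm/kg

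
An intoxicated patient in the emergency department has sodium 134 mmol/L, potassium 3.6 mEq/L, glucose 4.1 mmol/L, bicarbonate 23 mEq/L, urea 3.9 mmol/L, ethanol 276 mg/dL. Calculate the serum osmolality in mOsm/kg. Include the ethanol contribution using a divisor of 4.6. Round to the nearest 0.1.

Calculated osmolality = 2·Na + glucose + urea + ethanol/4.6
= 2·134 + 4.1 + 3.9 + 276/4.6
= 268 + 4.10 + 3.90 + 60
= 336 mOsm/kg

336.0 mOsm/kg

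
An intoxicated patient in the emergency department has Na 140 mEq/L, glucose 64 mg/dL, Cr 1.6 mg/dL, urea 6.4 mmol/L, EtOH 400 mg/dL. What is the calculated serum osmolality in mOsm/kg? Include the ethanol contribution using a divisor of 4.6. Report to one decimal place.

376.9 mOsm/kg

Calculated osmolality = 2·Na + glucose/18 + urea + ethanol/4.6
= 2·140 + 64/18 + 6.4 + 400/4.6
= 280 + 3.56 + 6.40 + 86.96
= 376.92 mOsm/kg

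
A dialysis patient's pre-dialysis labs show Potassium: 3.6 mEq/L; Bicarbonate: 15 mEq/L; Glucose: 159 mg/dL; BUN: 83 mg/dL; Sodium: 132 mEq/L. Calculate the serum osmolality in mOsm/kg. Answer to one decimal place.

Calculated osmolality = 2·Na + glucose/18 + BUN/2.8
= 2·132 + 159/18 + 83/2.8
= 264 + 8.83 + 29.64
= 302.47 mOsm/kg

302.5 mOsm/kg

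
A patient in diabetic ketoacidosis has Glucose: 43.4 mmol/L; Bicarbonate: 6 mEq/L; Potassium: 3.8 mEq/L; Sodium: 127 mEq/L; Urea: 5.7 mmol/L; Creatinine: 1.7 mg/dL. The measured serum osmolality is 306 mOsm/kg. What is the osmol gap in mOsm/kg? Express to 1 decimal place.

Calculated osmolality = 2·Na + glucose + urea
= 2·127 + 43.4 + 5.7
= 254 + 43.40 + 5.70
= 303.1 mOsm/kg ≈ 303.1 mOsm/kg
Osmolar gap = measured − calculated = 306 − 303.1 = 2.9 mOsm/kg

2.9 mOsm/kg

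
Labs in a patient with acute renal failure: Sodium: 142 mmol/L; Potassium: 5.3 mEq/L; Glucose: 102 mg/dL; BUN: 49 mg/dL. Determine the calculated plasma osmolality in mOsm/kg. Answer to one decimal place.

307.2 mOsm/kg

Calculated osmolality = 2·Na + glucose/18 + BUN/2.8
= 2·142 + 102/18 + 49/2.8
= 284 + 5.67 + 17.50
= 307.17 mOsm/kg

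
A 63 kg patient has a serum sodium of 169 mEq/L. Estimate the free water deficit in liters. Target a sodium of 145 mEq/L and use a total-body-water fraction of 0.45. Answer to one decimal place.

TBW = 0.45 · 63 = 28.35 L
Free water deficit = TBW · (Na/145 − 1)
= 28.35 · (169/145 − 1)
= 28.35 · 0.1655
= 4.69 L

4.7 L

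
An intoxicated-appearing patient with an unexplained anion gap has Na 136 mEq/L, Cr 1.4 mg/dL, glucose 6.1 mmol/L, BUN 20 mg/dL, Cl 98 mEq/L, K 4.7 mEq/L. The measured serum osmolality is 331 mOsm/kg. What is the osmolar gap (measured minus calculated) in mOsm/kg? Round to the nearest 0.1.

45.8 mOsm/kg

Calculated osmolality = 2·Na + glucose + BUN/2.8
= 2·136 + 6.1 + 20/2.8
= 272 + 6.10 + 7.14
= 285.24 mOsm/kg ≈ 285.2 mOsm/kg
Osmolar gap = measured − calculated = 331 − 285.2 = 45.8 mOsm/kg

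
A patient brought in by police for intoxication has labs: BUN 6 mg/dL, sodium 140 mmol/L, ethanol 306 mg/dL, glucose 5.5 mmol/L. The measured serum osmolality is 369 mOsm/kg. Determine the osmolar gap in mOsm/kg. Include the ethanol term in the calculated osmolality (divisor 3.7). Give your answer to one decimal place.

-1.3 mOsm/kg

Calculated osmolality = 2·Na + glucose + BUN/2.8 + ethanol/3.7
= 2·140 + 5.5 + 6/2.8 + 306/3.7
= 280 + 5.50 + 2.14 + 82.70
= 370.34 mOsm/kg ≈ 370.3 mOsm/kg
Osmolar gap = measured − calculated = 369 − 370.3 = -1.3 mOsm/kg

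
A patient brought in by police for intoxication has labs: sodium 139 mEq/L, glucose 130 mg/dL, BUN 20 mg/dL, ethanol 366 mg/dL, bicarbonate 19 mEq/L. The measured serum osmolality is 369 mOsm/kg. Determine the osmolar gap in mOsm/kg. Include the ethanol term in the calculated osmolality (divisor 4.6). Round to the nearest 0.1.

Calculated osmolality = 2·Na + glucose/18 + BUN/2.8 + ethanol/4.6
= 2·139 + 130/18 + 20/2.8 + 366/4.6
= 278 + 7.22 + 7.14 + 79.57
= 371.93 mOsm/kg ≈ 371.9 mOsm/kg
Osmolar gap = measured − calculated = 369 − 371.9 = -2.9 mOsm/kg

-2.9 mOsm/kg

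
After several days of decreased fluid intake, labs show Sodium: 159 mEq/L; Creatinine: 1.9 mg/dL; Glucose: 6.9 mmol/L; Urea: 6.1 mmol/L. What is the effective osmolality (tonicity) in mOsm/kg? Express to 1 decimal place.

324.9 mOsm/kg

Effective osmolality excludes urea (freely permeant across cell membranes):
2·Na + glucose
= 2·159 + 6.9
= 318 + 6.9
= 324.9 mOsm/kg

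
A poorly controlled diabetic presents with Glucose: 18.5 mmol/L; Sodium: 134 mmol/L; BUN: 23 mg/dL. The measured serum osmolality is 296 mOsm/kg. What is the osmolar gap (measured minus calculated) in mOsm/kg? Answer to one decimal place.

1.3 mOsm/kg

Calculated osmolality = 2·Na + glucose + BUN/2.8
= 2·134 + 18.5 + 23/2.8
= 268 + 18.50 + 8.21
= 294.71 mOsm/kg ≈ 294.7 mOsm/kg
Osmolar gap = measured − calculated = 296 − 294.7 = 1.3 mOsm/kg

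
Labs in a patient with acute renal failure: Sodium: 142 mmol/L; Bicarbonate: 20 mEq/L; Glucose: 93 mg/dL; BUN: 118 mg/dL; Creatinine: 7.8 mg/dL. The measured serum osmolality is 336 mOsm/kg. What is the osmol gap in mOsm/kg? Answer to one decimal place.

4.7 mOsm/kg

Calculated osmolality = 2·Na + glucose/18 + BUN/2.8
= 2·142 + 93/18 + 118/2.8
= 284 + 5.17 + 42.14
= 331.31 mOsm/kg ≈ 331.3 mOsm/kg
Osmolar gap = measured − calculated = 336 − 331.3 = 4.7 mOsm/kg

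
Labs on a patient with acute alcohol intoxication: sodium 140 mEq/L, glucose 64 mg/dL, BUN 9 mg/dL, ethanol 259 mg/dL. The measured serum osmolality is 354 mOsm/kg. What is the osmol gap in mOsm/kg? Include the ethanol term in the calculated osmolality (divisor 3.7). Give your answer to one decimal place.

-2.8 mOsm/kg

Calculated osmolality = 2·Na + glucose/18 + BUN/2.8 + ethanol/3.7
= 2·140 + 64/18 + 9/2.8 + 259/3.7
= 280 + 3.56 + 3.21 + 70
= 356.77 mOsm/kg ≈ 356.8 mOsm/kg
Osmolar gap = measured − calculated = 354 − 356.8 = -2.8 mOsm/kg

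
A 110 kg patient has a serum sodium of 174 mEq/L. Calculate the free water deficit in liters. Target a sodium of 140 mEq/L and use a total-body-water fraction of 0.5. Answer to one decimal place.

13.4 L

TBW = 0.5 · 110 = 55 L
Free water deficit = TBW · (Na/140 − 1)
= 55 · (174/140 − 1)
= 55 · 0.2429
= 13.36 L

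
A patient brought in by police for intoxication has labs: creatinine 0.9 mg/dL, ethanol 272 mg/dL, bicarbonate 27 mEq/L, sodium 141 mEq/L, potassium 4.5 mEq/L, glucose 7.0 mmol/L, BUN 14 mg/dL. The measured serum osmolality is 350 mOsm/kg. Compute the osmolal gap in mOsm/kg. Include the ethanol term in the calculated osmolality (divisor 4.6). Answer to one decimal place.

Calculated osmolality = 2·Na + glucose + BUN/2.8 + ethanol/4.6
= 2·141 + 7 + 14/2.8 + 272/4.6
= 282 + 7 + 5 + 59.13
= 353.13 mOsm/kg ≈ 353.1 mOsm/kg
Osmolar gap = measured − calculated = 350 − 353.1 = -3.1 mOsm/kg

-3.1 mOsm/kg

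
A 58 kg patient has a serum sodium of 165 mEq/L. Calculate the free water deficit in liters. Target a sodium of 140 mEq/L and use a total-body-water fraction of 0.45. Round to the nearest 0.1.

4.7 L

TBW = 0.45 · 58 = 26.1 L
Free water deficit = TBW · (Na/140 − 1)
= 26.1 · (165/140 − 1)
= 26.1 · 0.1786
= 4.66 L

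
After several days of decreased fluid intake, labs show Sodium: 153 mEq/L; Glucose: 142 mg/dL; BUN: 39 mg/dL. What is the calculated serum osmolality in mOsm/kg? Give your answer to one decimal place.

Calculated osmolality = 2·Na + glucose/18 + BUN/2.8
= 2·153 + 142/18 + 39/2.8
= 306 + 7.89 + 13.93
= 327.82 mOsm/kg

327.8 mOsm/kg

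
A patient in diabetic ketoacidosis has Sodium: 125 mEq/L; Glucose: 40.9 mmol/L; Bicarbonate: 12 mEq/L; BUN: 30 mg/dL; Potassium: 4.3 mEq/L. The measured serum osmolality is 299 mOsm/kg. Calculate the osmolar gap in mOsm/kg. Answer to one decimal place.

-2.6 mOsm/kg

Calculated osmolality = 2·Na + glucose + BUN/2.8
= 2·125 + 40.9 + 30/2.8
= 250 + 40.90 + 10.71
= 301.61 mOsm/kg ≈ 301.6 mOsm/kg
Osmolar gap = measured − calculated = 299 − 301.6 = -2.6 mOsm/kg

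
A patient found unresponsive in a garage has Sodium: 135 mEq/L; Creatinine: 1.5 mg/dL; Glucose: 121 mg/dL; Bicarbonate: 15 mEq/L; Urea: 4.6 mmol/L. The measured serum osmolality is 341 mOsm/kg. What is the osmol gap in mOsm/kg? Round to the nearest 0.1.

59.7 mOsm/kg

Calculated osmolality = 2·Na + glucose/18 + urea
= 2·135 + 121/18 + 4.6
= 270 + 6.72 + 4.60
= 281.32 mOsm/kg ≈ 281.3 mOsm/kg
Osmolar gap = measured − calculated = 341 − 281.3 = 59.7 mOsm/kg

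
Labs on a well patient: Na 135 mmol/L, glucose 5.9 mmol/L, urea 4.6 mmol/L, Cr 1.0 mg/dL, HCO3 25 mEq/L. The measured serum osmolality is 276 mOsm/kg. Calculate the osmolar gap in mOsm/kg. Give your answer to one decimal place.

-4.5 mOsm/kg

Calculated osmolality = 2·Na + glucose + urea
= 2·135 + 5.9 + 4.6
= 270 + 5.90 + 4.60
= 280.5 mOsm/kg ≈ 280.5 mOsm/kg
Osmolar gap = measured − calculated = 276 − 280.5 = -4.5 mOsm/kg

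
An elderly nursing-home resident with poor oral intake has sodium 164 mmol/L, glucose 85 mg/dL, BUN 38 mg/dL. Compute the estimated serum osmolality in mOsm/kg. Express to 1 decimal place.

Calculated osmolality = 2·Na + glucose/18 + BUN/2.8
= 2·164 + 85/18 + 38/2.8
= 328 + 4.72 + 13.57
= 346.29 mOsm/kg

346.3 mOsm/kg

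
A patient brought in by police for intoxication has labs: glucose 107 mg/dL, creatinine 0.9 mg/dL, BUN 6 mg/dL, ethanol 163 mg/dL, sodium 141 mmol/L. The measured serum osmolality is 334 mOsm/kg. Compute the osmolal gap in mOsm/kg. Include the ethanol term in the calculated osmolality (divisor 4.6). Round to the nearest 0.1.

Calculated osmolality = 2·Na + glucose/18 + BUN/2.8 + ethanol/4.6
= 2·141 + 107/18 + 6/2.8 + 163/4.6
= 282 + 5.94 + 2.14 + 35.43
= 325.51 mOsm/kg ≈ 325.5 mOsm/kg
Osmolar gap = measured − calculated = 334 − 325.5 = 8.5 mOsm/kg

8.5 mOsm/kg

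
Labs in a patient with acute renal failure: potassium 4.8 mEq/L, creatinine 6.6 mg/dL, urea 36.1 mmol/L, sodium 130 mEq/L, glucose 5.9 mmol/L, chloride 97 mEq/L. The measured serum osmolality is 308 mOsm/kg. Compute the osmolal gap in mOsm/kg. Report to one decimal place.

Calculated osmolality = 2·Na + glucose + urea
= 2·130 + 5.9 + 36.1
= 260 + 5.90 + 36.10
= 302 mOsm/kg ≈ 302.0 mOsm/kg
Osmolar gap = measured − calculated = 308 − 302.0 = 6.0 mOsm/kg

6.0 mOsm/kg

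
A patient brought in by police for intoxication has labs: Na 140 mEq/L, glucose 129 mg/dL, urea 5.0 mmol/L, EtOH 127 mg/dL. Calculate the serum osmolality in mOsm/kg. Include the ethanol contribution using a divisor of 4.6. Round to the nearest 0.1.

Calculated osmolality = 2·Na + glucose/18 + urea + ethanol/4.6
= 2·140 + 129/18 + 5 + 127/4.6
= 280 + 7.17 + 5 + 27.61
= 319.78 mOsm/kg

319.8 mOsm/kg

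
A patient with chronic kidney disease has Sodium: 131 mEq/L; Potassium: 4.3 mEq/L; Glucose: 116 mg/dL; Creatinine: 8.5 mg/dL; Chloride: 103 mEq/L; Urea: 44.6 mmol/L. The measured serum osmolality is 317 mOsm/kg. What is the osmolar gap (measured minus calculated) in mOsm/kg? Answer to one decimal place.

Calculated osmolality = 2·Na + glucose/18 + urea
= 2·131 + 116/18 + 44.6
= 262 + 6.44 + 44.60
= 313.04 mOsm/kg ≈ 313.0 mOsm/kg
Osmolar gap = measured − calculated = 317 − 313.0 = 4.0 mOsm/kg

4.0 mOsm/kg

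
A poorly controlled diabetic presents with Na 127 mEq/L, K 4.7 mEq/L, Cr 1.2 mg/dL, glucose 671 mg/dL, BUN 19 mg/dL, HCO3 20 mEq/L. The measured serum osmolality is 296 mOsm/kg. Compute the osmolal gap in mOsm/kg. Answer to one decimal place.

Calculated osmolality = 2·Na + glucose/18 + BUN/2.8
= 2·127 + 671/18 + 19/2.8
= 254 + 37.28 + 6.79
= 298.07 mOsm/kg ≈ 298.1 mOsm/kg
Osmolar gap = measured − calculated = 296 − 298.1 = -2.1 mOsm/kg

-2.1 mOsm/kg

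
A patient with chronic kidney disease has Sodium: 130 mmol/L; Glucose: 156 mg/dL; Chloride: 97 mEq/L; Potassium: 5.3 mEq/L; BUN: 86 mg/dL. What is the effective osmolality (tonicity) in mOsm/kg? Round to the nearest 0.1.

Effective osmolality excludes urea (freely permeant across cell membranes):
2·Na + glucose/18
= 2·130 + 156/18
= 260 + 8.67
= 268.67 mOsm/kg

268.7 mOsm/kg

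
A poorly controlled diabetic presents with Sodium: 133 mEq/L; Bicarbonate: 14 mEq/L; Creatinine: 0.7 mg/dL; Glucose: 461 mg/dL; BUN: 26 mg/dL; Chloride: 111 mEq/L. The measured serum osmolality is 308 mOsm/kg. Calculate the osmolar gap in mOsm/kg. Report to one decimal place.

7.1 mOsm/kg

Calculated osmolality = 2·Na + glucose/18 + BUN/2.8
= 2·133 + 461/18 + 26/2.8
= 266 + 25.61 + 9.29
= 300.9 mOsm/kg ≈ 300.9 mOsm/kg
Osmolar gap = measured − calculated = 308 − 300.9 = 7.1 mOsm/kg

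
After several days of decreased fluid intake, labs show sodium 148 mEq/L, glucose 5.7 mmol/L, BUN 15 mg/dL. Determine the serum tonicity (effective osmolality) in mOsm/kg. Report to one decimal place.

Effective osmolality excludes urea (freely permeant across cell membranes):
2·Na + glucose
= 2·148 + 5.7
= 296 + 5.7
= 301.7 mOsm/kg

301.7 mOsm/kg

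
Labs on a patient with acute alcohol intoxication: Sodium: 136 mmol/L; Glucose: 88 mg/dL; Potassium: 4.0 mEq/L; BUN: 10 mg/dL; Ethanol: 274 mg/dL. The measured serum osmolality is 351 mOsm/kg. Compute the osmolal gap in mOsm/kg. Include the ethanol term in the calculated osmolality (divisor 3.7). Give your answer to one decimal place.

-3.5 mOsm/kg

Calculated osmolality = 2·Na + glucose/18 + BUN/2.8 + ethanol/3.7
= 2·136 + 88/18 + 10/2.8 + 274/3.7
= 272 + 4.89 + 3.57 + 74.05
= 354.51 mOsm/kg ≈ 354.5 mOsm/kg
Osmolar gap = measured − calculated = 351 − 354.5 = -3.5 mOsm/kg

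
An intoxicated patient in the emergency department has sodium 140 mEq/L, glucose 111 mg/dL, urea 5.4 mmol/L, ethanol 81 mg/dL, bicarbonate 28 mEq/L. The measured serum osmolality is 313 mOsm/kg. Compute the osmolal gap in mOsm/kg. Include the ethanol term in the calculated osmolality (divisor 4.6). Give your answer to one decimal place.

3.8 mOsm/kg

Calculated osmolality = 2·Na + glucose/18 + urea + ethanol/4.6
= 2·140 + 111/18 + 5.4 + 81/4.6
= 280 + 6.17 + 5.40 + 17.61
= 309.18 mOsm/kg ≈ 309.2 mOsm/kg
Osmolar gap = measured − calculated = 313 − 309.2 = 3.8 mOsm/kg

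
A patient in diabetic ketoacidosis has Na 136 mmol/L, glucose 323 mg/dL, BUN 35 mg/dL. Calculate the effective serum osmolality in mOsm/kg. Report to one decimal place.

Effective osmolality excludes urea (freely permeant across cell membranes):
2·Na + glucose/18
= 2·136 + 323/18
= 272 + 17.94
= 289.94 mOsm/kg

289.9 mOsm/kg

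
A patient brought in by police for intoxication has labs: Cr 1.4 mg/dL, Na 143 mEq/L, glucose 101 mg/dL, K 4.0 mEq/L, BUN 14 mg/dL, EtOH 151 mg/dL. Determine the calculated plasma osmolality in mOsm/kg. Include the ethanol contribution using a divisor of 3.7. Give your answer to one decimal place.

Calculated osmolality = 2·Na + glucose/18 + BUN/2.8 + ethanol/3.7
= 2·143 + 101/18 + 14/2.8 + 151/3.7
= 286 + 5.61 + 5 + 40.81
= 337.42 mOsm/kg

337.4 mOsm/kg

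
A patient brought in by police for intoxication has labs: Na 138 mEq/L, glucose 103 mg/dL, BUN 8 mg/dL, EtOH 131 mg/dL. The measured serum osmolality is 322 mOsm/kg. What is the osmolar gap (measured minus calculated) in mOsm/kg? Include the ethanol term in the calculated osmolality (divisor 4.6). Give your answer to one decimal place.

Calculated osmolality = 2·Na + glucose/18 + BUN/2.8 + ethanol/4.6
= 2·138 + 103/18 + 8/2.8 + 131/4.6
= 276 + 5.72 + 2.86 + 28.48
= 313.06 mOsm/kg ≈ 313.1 mOsm/kg
Osmolar gap = measured − calculated = 322 − 313.1 = 8.9 mOsm/kg

8.9 mOsm/kg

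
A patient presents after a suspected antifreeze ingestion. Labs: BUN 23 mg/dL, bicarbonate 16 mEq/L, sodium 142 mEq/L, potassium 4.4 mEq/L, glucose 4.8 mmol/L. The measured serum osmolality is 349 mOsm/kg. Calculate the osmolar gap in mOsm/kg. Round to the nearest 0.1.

Calculated osmolality = 2·Na + glucose + BUN/2.8
= 2·142 + 4.8 + 23/2.8
= 284 + 4.80 + 8.21
= 297.01 mOsm/kg ≈ 297.0 mOsm/kg
Osmolar gap = measured − calculated = 349 − 297.0 = 52.0 mOsm/kg

52.0 mOsm/kg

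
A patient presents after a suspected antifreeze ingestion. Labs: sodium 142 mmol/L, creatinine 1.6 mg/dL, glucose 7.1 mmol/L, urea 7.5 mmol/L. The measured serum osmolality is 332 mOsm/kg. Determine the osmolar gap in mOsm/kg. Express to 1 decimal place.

Calculated osmolality = 2·Na + glucose + urea
= 2·142 + 7.1 + 7.5
= 284 + 7.10 + 7.50
= 298.6 mOsm/kg ≈ 298.6 mOsm/kg
Osmolar gap = measured − calculated = 332 − 298.6 = 33.4 mOsm/kg

33.4 mOsm/kg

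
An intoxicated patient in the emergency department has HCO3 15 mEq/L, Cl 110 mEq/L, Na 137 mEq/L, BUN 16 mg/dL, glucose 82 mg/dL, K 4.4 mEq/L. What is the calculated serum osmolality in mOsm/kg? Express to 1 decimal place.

Calculated osmolality = 2·Na + glucose/18 + BUN/2.8
= 2·137 + 82/18 + 16/2.8
= 274 + 4.56 + 5.71
= 284.27 mOsm/kg

284.3 mOsm/kg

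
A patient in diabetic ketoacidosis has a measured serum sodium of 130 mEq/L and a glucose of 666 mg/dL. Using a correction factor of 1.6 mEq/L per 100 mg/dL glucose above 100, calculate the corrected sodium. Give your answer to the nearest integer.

139 mEq/L

Corrected Na = measured Na + 1.6 · (glucose − 100)/100
= 130 + 1.6 · (666 − 100)/100
= 130 + 9.1
= 139.1 mEq/L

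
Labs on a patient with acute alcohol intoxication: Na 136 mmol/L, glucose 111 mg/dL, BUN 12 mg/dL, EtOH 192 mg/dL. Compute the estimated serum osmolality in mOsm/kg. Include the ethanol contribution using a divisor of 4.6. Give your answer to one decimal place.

Calculated osmolality = 2·Na + glucose/18 + BUN/2.8 + ethanol/4.6
= 2·136 + 111/18 + 12/2.8 + 192/4.6
= 272 + 6.17 + 4.29 + 41.74
= 324.2 mOsm/kg

324.2 mOsm/kg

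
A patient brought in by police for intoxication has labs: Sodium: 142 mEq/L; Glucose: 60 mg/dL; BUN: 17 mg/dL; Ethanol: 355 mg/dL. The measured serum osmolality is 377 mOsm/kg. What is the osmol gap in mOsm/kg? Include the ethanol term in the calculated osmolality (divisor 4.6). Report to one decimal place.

Calculated osmolality = 2·Na + glucose/18 + BUN/2.8 + ethanol/4.6
= 2·142 + 60/18 + 17/2.8 + 355/4.6
= 284 + 3.33 + 6.07 + 77.17
= 370.57 mOsm/kg ≈ 370.6 mOsm/kg
Osmolar gap = measured − calculated = 377 − 370.6 = 6.4 mOsm/kg

6.4 mOsm/kg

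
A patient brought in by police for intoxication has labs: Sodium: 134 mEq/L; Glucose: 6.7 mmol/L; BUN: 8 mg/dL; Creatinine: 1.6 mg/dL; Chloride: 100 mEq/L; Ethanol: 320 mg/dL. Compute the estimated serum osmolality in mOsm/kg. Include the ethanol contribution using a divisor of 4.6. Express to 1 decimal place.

Calculated osmolality = 2·Na + glucose + BUN/2.8 + ethanol/4.6
= 2·134 + 6.7 + 8/2.8 + 320/4.6
= 268 + 6.70 + 2.86 + 69.57
= 347.13 mOsm/kg

347.1 mOsm/kg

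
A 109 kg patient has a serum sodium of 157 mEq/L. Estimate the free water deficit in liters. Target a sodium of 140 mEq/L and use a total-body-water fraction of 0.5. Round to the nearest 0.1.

6.6 L

TBW = 0.5 · 109 = 54.5 L
Free water deficit = TBW · (Na/140 − 1)
= 54.5 · (157/140 − 1)
= 54.5 · 0.1214
= 6.62 L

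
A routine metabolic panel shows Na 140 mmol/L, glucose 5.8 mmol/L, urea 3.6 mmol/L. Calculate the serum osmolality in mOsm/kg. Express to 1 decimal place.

289.4 mOsm/kg

Calculated osmolality = 2·Na + glucose + urea
= 2·140 + 5.8 + 3.6
= 280 + 5.80 + 3.60
= 289.4 mOsm/kg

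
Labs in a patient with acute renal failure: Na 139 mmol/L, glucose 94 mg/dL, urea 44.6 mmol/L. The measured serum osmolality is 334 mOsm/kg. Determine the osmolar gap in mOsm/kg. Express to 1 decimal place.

Calculated osmolality = 2·Na + glucose/18 + urea
= 2·139 + 94/18 + 44.6
= 278 + 5.22 + 44.60
= 327.82 mOsm/kg ≈ 327.8 mOsm/kg
Osmolar gap = measured − calculated = 334 − 327.8 = 6.2 mOsm/kg

6.2 mOsm/kg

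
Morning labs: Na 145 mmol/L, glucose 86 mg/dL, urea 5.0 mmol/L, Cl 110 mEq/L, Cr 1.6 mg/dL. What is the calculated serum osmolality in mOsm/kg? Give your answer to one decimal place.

Calculated osmolality = 2·Na + glucose/18 + urea
= 2·145 + 86/18 + 5
= 290 + 4.78 + 5
= 299.78 mOsm/kg

299.8 mOsm/kg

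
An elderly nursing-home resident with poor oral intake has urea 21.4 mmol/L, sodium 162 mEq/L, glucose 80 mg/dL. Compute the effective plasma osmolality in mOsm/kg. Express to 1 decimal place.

Effective osmolality excludes urea (freely permeant across cell membranes):
2·Na + glucose/18
= 2·162 + 80/18
= 324 + 4.44
= 328.44 mOsm/kg

328.4 mOsm/kg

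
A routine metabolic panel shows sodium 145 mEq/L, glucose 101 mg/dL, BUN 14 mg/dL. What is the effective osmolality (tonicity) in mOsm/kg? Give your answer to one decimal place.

295.6 mOsm/kg

Effective osmolality excludes urea (freely permeant across cell membranes):
2·Na + glucose/18
= 2·145 + 101/18
= 290 + 5.61
= 295.61 mOsm/kg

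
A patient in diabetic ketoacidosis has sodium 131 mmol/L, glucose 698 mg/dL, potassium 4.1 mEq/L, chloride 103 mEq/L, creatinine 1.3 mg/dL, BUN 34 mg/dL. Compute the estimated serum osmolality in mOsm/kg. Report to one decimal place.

312.9 mOsm/kg

Calculated osmolality = 2·Na + glucose/18 + BUN/2.8
= 2·131 + 698/18 + 34/2.8
= 262 + 38.78 + 12.14
= 312.92 mOsm/kg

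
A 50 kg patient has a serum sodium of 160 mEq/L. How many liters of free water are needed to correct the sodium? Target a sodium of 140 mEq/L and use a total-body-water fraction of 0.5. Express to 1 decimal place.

3.6 L

TBW = 0.5 · 50 = 25 L
Free water deficit = TBW · (Na/140 − 1)
= 25 · (160/140 − 1)
= 25 · 0.1429
= 3.57 L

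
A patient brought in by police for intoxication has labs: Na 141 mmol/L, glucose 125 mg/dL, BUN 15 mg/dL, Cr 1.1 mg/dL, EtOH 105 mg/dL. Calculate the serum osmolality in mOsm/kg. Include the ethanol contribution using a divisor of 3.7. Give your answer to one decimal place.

322.7 mOsm/kg

Calculated osmolality = 2·Na + glucose/18 + BUN/2.8 + ethanol/3.7
= 2·141 + 125/18 + 15/2.8 + 105/3.7
= 282 + 6.94 + 5.36 + 28.38
= 322.68 mOsm/kg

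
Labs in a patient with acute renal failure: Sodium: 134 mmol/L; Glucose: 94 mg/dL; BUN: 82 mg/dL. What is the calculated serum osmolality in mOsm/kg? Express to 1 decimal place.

Calculated osmolality = 2·Na + glucose/18 + BUN/2.8
= 2·134 + 94/18 + 82/2.8
= 268 + 5.22 + 29.29
= 302.51 mOsm/kg

302.5 mOsm/kg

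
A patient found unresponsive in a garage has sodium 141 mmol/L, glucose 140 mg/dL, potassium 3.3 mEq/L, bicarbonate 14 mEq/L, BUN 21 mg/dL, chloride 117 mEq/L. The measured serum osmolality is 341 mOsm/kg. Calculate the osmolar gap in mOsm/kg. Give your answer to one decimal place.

43.7 mOsm/kg

Calculated osmolality = 2·Na + glucose/18 + BUN/2.8
= 2·141 + 140/18 + 21/2.8
= 282 + 7.78 + 7.50
= 297.28 mOsm/kg ≈ 297.3 mOsm/kg
Osmolar gap = measured − calculated = 341 − 297.3 = 43.7 mOsm/kg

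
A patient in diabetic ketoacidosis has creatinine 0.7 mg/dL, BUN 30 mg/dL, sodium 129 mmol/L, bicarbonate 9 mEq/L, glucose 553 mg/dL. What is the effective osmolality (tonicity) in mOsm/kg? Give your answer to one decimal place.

288.7 mOsm/kg

Effective osmolality excludes urea (freely permeant across cell membranes):
2·Na + glucose/18
= 2·129 + 553/18
= 258 + 30.72
= 288.72 mOsm/kg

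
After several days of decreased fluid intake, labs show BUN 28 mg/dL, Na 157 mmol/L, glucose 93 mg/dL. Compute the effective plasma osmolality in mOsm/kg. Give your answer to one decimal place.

319.2 mOsm/kg

Effective osmolality excludes urea (freely permeant across cell membranes):
2·Na + glucose/18
= 2·157 + 93/18
= 314 + 5.17
= 319.17 mOsm/kg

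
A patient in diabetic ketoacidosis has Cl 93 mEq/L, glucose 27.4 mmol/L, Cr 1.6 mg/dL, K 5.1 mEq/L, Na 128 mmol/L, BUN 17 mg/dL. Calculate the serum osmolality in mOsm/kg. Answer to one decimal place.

289.5 mOsm/kg

Calculated osmolality = 2·Na + glucose + BUN/2.8
= 2·128 + 27.4 + 17/2.8
= 256 + 27.40 + 6.07
= 289.47 mOsm/kg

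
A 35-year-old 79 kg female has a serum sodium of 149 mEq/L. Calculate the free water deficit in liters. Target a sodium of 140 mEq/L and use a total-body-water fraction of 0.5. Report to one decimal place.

2.5 L

TBW = 0.5 · 79 = 39.5 L
Free water deficit = TBW · (Na/140 − 1)
= 39.5 · (149/140 − 1)
= 39.5 · 0.0643
= 2.54 L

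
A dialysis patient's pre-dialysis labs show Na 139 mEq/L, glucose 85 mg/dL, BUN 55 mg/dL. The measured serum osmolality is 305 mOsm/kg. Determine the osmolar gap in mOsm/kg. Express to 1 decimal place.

Calculated osmolality = 2·Na + glucose/18 + BUN/2.8
= 2·139 + 85/18 + 55/2.8
= 278 + 4.72 + 19.64
= 302.36 mOsm/kg ≈ 302.4 mOsm/kg
Osmolar gap = measured − calculated = 305 − 302.4 = 2.6 mOsm/kg

2.6 mOsm/kg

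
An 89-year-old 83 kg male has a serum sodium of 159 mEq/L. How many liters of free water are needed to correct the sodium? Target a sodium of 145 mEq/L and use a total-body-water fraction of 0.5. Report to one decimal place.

TBW = 0.5 · 83 = 41.5 L
Free water deficit = TBW · (Na/145 − 1)
= 41.5 · (159/145 − 1)
= 41.5 · 0.0966
= 4.01 L

4.0 L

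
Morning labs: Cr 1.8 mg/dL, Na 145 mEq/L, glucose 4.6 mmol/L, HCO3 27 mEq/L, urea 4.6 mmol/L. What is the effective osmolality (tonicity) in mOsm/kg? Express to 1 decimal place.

294.6 mOsm/kg

Effective osmolality excludes urea (freely permeant across cell membranes):
2·Na + glucose
= 2·145 + 4.6
= 290 + 4.6
= 294.6 mOsm/kg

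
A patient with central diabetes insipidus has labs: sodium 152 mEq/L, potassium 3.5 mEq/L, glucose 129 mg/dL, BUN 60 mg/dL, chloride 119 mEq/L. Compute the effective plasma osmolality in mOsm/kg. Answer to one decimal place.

Effective osmolality excludes urea (freely permeant across cell membranes):
2·Na + glucose/18
= 2·152 + 129/18
= 304 + 7.17
= 311.17 mOsm/kg

311.2 mOsm/kg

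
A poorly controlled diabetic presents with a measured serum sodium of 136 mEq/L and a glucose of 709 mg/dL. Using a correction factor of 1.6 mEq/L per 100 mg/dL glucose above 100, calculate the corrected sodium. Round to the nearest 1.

146 mEq/L

Corrected Na = measured Na + 1.6 · (glucose − 100)/100
= 136 + 1.6 · (709 − 100)/100
= 136 + 9.7
= 145.7 mEq/L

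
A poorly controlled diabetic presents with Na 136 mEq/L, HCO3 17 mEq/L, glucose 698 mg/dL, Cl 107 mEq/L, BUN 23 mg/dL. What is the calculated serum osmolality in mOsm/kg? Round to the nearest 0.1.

319.0 mOsm/kg

Calculated osmolality = 2·Na + glucose/18 + BUN/2.8
= 2·136 + 698/18 + 23/2.8
= 272 + 38.78 + 8.21
= 318.99 mOsm/kg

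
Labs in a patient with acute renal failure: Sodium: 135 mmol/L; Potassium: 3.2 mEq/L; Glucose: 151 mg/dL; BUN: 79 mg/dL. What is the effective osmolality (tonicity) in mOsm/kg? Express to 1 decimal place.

278.4 mOsm/kg

Effective osmolality excludes urea (freely permeant across cell membranes):
2·Na + glucose/18
= 2·135 + 151/18
= 270 + 8.39
= 278.39 mOsm/kg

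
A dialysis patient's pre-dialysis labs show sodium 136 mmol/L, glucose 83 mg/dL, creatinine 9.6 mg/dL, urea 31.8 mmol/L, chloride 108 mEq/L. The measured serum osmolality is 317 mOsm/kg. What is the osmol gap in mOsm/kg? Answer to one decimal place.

Calculated osmolality = 2·Na + glucose/18 + urea
= 2·136 + 83/18 + 31.8
= 272 + 4.61 + 31.80
= 308.41 mOsm/kg ≈ 308.4 mOsm/kg
Osmolar gap = measured − calculated = 317 − 308.4 = 8.6 mOsm/kg

8.6 mOsm/kg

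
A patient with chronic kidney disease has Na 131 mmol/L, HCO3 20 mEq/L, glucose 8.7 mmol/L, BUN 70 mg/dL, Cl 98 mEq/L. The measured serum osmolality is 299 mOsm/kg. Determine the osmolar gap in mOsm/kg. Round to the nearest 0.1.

3.3 mOsm/kg

Calculated osmolality = 2·Na + glucose + BUN/2.8
= 2·131 + 8.7 + 70/2.8
= 262 + 8.70 + 25
= 295.7 mOsm/kg ≈ 295.7 mOsm/kg
Osmolar gap = measured − calculated = 299 − 295.7 = 3.3 mOsm/kg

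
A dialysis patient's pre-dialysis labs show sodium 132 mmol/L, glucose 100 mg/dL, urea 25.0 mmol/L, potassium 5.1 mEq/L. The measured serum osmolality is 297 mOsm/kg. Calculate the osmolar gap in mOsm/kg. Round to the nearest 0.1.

Calculated osmolality = 2·Na + glucose/18 + urea
= 2·132 + 100/18 + 25
= 264 + 5.56 + 25
= 294.56 mOsm/kg ≈ 294.6 mOsm/kg
Osmolar gap = measured − calculated = 297 − 294.6 = 2.4 mOsm/kg

2.4 mOsm/kg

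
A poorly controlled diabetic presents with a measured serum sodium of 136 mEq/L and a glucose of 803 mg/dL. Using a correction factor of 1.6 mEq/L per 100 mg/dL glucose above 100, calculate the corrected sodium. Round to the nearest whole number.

147 mEq/L

Corrected Na = measured Na + 1.6 · (glucose − 100)/100
= 136 + 1.6 · (803 − 100)/100
= 136 + 11.2
= 147.2 mEq/L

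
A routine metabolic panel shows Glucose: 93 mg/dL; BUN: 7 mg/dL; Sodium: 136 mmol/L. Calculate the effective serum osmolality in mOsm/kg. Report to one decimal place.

277.2 mOsm/kg

Effective osmolality excludes urea (freely permeant across cell membranes):
2·Na + glucose/18
= 2·136 + 93/18
= 272 + 5.17
= 277.17 mOsm/kg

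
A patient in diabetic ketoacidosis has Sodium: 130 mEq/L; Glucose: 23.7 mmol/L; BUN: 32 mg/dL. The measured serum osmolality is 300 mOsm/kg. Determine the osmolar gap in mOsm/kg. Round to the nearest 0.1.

4.9 mOsm/kg

Calculated osmolality = 2·Na + glucose + BUN/2.8
= 2·130 + 23.7 + 32/2.8
= 260 + 23.70 + 11.43
= 295.13 mOsm/kg ≈ 295.1 mOsm/kg
Osmolar gap = measured − calculated = 300 − 295.1 = 4.9 mOsm/kg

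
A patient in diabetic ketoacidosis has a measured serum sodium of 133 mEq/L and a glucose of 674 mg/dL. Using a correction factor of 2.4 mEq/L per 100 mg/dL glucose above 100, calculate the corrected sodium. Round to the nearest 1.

147 mEq/L

Corrected Na = measured Na + 2.4 · (glucose − 100)/100
= 133 + 2.4 · (674 − 100)/100
= 133 + 13.8
= 146.8 mEq/L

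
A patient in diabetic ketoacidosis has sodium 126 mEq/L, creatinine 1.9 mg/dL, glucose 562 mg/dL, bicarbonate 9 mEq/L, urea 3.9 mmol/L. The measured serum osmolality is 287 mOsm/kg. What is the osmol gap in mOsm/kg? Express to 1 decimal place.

Calculated osmolality = 2·Na + glucose/18 + urea
= 2·126 + 562/18 + 3.9
= 252 + 31.22 + 3.90
= 287.12 mOsm/kg ≈ 287.1 mOsm/kg
Osmolar gap = measured − calculated = 287 − 287.1 = -0.1 mOsm/kg

-0.1 mOsm/kg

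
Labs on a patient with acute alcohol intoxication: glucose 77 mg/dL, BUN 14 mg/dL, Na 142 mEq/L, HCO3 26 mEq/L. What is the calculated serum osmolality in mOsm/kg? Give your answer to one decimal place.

293.3 mOsm/kg

Calculated osmolality = 2·Na + glucose/18 + BUN/2.8
= 2·142 + 77/18 + 14/2.8
= 284 + 4.28 + 5
= 293.28 mOsm/kg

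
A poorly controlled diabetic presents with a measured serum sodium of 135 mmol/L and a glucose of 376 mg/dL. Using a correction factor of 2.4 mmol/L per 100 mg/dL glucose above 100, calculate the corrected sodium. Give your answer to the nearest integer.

142 mmol/L

Corrected Na = measured Na + 2.4 · (glucose − 100)/100
= 135 + 2.4 · (376 − 100)/100
= 135 + 6.6
= 141.6 mmol/L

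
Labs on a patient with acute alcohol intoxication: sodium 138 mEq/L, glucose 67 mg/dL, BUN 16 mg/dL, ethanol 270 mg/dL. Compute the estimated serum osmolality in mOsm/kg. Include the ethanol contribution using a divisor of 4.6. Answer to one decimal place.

344.1 mOsm/kg

Calculated osmolality = 2·Na + glucose/18 + BUN/2.8 + ethanol/4.6
= 2·138 + 67/18 + 16/2.8 + 270/4.6
= 276 + 3.72 + 5.71 + 58.70
= 344.13 mOsm/kg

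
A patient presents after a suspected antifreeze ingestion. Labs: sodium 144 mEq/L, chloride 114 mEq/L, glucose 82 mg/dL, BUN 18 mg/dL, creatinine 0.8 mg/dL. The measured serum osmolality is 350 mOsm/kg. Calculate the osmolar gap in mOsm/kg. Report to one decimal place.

51.0 mOsm/kg

Calculated osmolality = 2·Na + glucose/18 + BUN/2.8
= 2·144 + 82/18 + 18/2.8
= 288 + 4.56 + 6.43
= 298.99 mOsm/kg ≈ 299.0 mOsm/kg
Osmolar gap = measured − calculated = 350 − 299.0 = 51.0 mOsm/kg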